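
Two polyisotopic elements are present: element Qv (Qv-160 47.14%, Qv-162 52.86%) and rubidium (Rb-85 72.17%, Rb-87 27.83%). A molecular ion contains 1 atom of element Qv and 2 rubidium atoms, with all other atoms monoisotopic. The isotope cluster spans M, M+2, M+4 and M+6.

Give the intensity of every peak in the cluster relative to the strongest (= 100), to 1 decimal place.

52.8 : 100.0 : 53.6 : 8.8

Element Qv pattern (n=1): 0.4714 : 0.5286
Rubidium pattern (n=2): 0.52085089 : 0.40169822 : 0.07745089
Convolve the two distributions (both contribute in 2-u steps):
  M: 0.4714×0.52085089 = 0.245529
  M+2: 0.4714×0.40169822 + 0.5286×0.52085089 = 0.464682
  M+4: 0.4714×0.07745089 + 0.5286×0.40169822 = 0.248848
  M+6: 0.5286×0.07745089 = 0.040941
Scale to base peak (0.464682) = 100: 52.8 : 100.0 : 53.6 : 8.8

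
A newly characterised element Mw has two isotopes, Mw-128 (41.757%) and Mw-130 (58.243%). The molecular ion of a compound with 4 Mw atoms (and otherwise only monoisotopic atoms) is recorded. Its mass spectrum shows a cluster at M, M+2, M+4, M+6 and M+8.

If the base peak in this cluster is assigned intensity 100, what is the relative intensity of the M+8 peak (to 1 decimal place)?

Term probabilities: M 0.0304, M+2 0.1696, M+4 0.3549, M+6 0.3300, M+8 0.1151. Base peak = M+4.
P(M+4) = C(4,2) × 0.41757^2 × 0.58243^2 = 6 × 0.1743647 × 0.3392247 = 0.354893 (base)
P(M+8) = C(4,4) × 0.41757^0 × 0.58243^4 = 1 × 1.0000 × 0.1150734 = 0.115073
Relative intensity = 0.115073 / 0.354893 × 100 = 32.4

32.4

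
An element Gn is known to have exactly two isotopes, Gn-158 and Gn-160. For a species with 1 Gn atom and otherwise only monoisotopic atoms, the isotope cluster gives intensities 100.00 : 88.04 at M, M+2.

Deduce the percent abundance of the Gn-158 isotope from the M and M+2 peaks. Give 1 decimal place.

53.2%

Write p for the Gn-158 fraction. I(M+2)/I(M) = [C(1,1)·p^0·(1−p)] / p^1 = 1·(1−p)/p = 88.04/100.00 = 0.8804
(1−p)/p = 0.8804/1 = 0.8804  ⇒  p = 1/(1 + 0.8804) = 0.5318
Gn-158: 53.2%, Gn-160: 46.8%.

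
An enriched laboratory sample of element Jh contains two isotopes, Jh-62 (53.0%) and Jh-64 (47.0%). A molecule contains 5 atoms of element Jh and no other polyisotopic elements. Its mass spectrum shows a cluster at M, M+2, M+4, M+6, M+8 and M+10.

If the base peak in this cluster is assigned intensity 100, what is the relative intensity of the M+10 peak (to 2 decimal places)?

Term probabilities: M 0.0418, M+2 0.1854, M+4 0.3289, M+6 0.2916, M+8 0.1293, M+10 0.0229. Base peak = M+4.
P(M+4) = C(5,2) × 0.530^3 × 0.470^2 = 10 × 0.148877 × 0.2209 = 0.328869 (base)
P(M+10) = C(5,5) × 0.530^0 × 0.470^5 = 1 × 1.0000 × 0.0229345 = 0.022935
Relative intensity = 0.022935 / 0.328869 × 100 = 6.97

6.97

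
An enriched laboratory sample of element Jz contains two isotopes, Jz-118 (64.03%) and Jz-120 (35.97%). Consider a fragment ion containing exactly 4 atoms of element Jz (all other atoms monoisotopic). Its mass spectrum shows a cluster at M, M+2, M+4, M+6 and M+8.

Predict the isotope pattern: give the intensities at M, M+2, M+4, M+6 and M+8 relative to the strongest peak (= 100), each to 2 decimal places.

44.50 : 100.00 : 84.27 : 31.56 : 4.43

The 4 Jz atoms are independent, so intensities follow the terms of (0.6403 + 0.3597)^4.
P(M) = 0.6403^4 = 0.168087
P(M+2) = 4 × 0.6403^3 × 0.3597^1 = 0.377703
P(M+4) = 6 × 0.6403^2 × 0.3597^2 = 0.318273
P(M+6) = 4 × 0.6403^1 × 0.3597^3 = 0.119197
P(M+8) = 0.3597^4 = 0.016740
The M+2 peak is largest (0.377703); scaling to 100 gives 44.50 : 100.00 : 84.27 : 31.56 : 4.43.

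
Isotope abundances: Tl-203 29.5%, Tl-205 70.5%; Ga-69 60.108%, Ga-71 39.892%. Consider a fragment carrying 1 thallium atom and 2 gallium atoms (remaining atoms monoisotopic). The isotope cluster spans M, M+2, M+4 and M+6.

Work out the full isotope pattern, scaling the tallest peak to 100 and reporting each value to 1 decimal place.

26.9 : 100.0 : 97.2 : 28.3

Thallium pattern (n=1): 0.2950 : 0.7050
Gallium pattern (n=2): 0.36129717 : 0.47956567 : 0.15913717
Convolve the two distributions (both contribute in 2-u steps):
  M: 0.2950×0.36129717 = 0.106583
  M+2: 0.2950×0.47956567 + 0.7050×0.36129717 = 0.396186
  M+4: 0.2950×0.15913717 + 0.7050×0.47956567 = 0.385039
  M+6: 0.7050×0.15913717 = 0.112192
Scale to base peak (0.396186) = 100: 26.9 : 100.0 : 97.2 : 28.3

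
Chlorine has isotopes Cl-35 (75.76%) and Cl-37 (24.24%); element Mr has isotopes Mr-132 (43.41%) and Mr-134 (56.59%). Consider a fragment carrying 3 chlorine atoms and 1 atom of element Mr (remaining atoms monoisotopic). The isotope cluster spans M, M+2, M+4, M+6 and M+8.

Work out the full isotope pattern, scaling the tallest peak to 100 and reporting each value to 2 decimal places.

44.18 : 100.00 : 68.85 : 19.14 : 1.89

Chlorine pattern (n=3): 0.4348304 : 0.41738208 : 0.13354464 : 0.01424288
Element Mr pattern (n=1): 0.4341 : 0.5659
Convolve the two distributions (both contribute in 2-u steps):
  M: 0.4348304×0.4341 = 0.188760
  M+2: 0.4348304×0.5659 + 0.41738208×0.4341 = 0.427256
  M+4: 0.41738208×0.5659 + 0.13354464×0.4341 = 0.294168
  M+6: 0.13354464×0.5659 + 0.01424288×0.4341 = 0.081756
  M+8: 0.01424288×0.5659 = 0.008060
Scale to base peak (0.427256) = 100: 44.18 : 100.00 : 68.85 : 19.14 : 1.89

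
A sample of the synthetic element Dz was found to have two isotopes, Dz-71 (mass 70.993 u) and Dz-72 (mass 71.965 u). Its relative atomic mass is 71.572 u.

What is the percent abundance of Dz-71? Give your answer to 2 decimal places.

40.43%

Writing the weighted mean with unknown fraction x of Dz-71:
70.993·x + 71.965·(1 − x) = 71.572
(70.993 − 71.965)·x = 71.572 − 71.965
x = -0.393 / -0.972 = 0.40432 → 40.43% Dz-71, 59.57% Dz-72.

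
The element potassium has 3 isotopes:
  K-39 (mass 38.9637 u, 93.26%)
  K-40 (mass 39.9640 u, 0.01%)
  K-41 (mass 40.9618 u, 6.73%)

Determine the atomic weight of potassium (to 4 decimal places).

Ar = Σ fᵢ·mᵢ = 0.9326 × 38.9637 + 0.0001 × 39.9640 + 0.0673 × 40.9618
= 36.33755 + 0.00400 + 2.75673 = 39.09828 u

39.0983 u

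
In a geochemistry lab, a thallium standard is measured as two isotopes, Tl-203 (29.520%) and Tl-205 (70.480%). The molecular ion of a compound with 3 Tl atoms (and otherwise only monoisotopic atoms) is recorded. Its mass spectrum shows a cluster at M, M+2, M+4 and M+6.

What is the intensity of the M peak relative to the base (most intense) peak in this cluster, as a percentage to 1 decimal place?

Term probabilities: M 0.0257, M+2 0.1843, M+4 0.4399, M+6 0.3501. Base peak = M+4.
P(M+4) = C(3,2) × 0.29520^1 × 0.70480^2 = 3 × 0.2952 × 0.49674304 = 0.439916 (base)
P(M) = C(3,0) × 0.29520^3 × 0.70480^0 = 1 × 0.02572463 × 1.0000 = 0.025725
Relative intensity = 0.025725 / 0.439916 × 100 = 5.8

5.8%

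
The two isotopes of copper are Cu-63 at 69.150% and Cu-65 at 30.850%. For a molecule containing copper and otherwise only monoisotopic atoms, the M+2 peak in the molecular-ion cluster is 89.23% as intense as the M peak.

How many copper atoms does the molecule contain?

2

The M+2/M ratio from n Cu atoms is n · q/p = n · 0.30850/0.69150.
n = 0.8923 × 0.69150/0.30850 = 2.00 ≈ 2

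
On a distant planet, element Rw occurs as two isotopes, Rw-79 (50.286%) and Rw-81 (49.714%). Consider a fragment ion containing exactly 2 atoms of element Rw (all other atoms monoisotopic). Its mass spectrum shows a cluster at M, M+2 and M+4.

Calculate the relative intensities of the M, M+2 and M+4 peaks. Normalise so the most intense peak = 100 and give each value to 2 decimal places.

The 2 Rw atoms are independent, so intensities follow the terms of (0.50286 + 0.49714)^2.
P(M) = 0.50286^2 = 0.252868
P(M+2) = 2 × 0.50286^1 × 0.49714^1 = 0.499984
P(M+4) = 0.49714^2 = 0.247148
The M+2 peak is largest (0.499984); scaling to 100 gives 50.58 : 100.00 : 49.43.

50.58 : 100.00 : 49.43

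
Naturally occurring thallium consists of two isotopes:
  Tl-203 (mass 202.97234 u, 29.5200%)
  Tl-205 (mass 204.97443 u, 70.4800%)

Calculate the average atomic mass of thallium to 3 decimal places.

Ar = Σ fᵢ·mᵢ = 0.295200 × 202.97234 + 0.704800 × 204.97443
= 59.917435 + 144.465978 = 204.383413 u

204.383 u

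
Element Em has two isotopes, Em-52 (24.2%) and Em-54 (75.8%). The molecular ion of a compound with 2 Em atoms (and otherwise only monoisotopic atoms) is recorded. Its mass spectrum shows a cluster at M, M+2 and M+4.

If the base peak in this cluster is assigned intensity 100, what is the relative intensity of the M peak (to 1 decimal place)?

(0.242 + 0.758)^2 gives M 0.0586, M+2 0.3669, M+4 0.5746; the largest is M+4.
P(M+4) = C(2,2) × 0.242^0 × 0.758^2 = 1 × 1.0000 × 0.574564 = 0.574564 (base)
P(M) = C(2,0) × 0.242^2 × 0.758^0 = 1 × 0.058564 × 1.0000 = 0.058564
Relative intensity = 0.058564 / 0.574564 × 100 = 10.2

10.2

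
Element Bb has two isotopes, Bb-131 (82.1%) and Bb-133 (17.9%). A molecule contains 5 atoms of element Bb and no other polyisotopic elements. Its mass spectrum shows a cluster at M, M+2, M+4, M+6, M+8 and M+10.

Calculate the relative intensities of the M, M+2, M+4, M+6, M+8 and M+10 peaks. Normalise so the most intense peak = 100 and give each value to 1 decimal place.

Expanding (0.821 + 0.179)^5:
P(M) = 0.821^5 = 0.373006
P(M+2) = 5 × 0.821^4 × 0.179^1 = 0.406626
P(M+4) = 10 × 0.821^3 × 0.179^2 = 0.177311
P(M+6) = 10 × 0.821^2 × 0.179^3 = 0.038659
P(M+8) = 5 × 0.821^1 × 0.179^4 = 0.004214
P(M+10) = 0.179^5 = 0.000184
The M+2 peak is largest (0.406626); scaling to 100 gives 91.7 : 100.0 : 43.6 : 9.5 : 1.0 : 0.0.

91.7 : 100.0 : 43.6 : 9.5 : 1.0 : 0.0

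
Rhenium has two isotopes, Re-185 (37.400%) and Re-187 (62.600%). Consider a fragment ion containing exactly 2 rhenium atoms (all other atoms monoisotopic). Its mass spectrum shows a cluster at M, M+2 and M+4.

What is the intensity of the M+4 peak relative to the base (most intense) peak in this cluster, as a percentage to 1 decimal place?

83.7%

Binomial terms of (0.37400 + 0.62600)^2: M 0.1399, M+2 0.4682, M+4 0.3919 → M+2 is the base peak.
P(M+2) = C(2,1) × 0.37400^1 × 0.62600^1 = 2 × 0.3740 × 0.6260 = 0.468248 (base)
P(M+4) = C(2,2) × 0.37400^0 × 0.62600^2 = 1 × 1.0000 × 0.391876 = 0.391876
Relative intensity = 0.391876 / 0.468248 × 100 = 83.7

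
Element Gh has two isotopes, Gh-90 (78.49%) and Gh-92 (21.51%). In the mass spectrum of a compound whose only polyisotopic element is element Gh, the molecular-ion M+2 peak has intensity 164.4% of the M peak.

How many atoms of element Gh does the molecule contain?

6

For n independent Gh atoms, I(M+2)/I(M) = n · (abundance Gh-92) / (abundance Gh-90) = n · 0.2151/0.7849.
n = 1.644 × 0.7849/0.2151 = 6.00 ≈ 6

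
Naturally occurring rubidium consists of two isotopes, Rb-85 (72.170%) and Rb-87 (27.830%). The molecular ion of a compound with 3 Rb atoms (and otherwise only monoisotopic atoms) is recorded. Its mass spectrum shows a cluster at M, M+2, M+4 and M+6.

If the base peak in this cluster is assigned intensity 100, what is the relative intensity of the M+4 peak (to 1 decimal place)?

Term probabilities: M 0.3759, M+2 0.4349, M+4 0.1677, M+6 0.0216. Base peak = M+2.
P(M+2) = C(3,1) × 0.72170^2 × 0.27830^1 = 3 × 0.52085089 × 0.2783 = 0.434858 (base)
P(M+4) = C(3,2) × 0.72170^1 × 0.27830^2 = 3 × 0.7217 × 0.07745089 = 0.167689
Relative intensity = 0.167689 / 0.434858 × 100 = 38.6

38.6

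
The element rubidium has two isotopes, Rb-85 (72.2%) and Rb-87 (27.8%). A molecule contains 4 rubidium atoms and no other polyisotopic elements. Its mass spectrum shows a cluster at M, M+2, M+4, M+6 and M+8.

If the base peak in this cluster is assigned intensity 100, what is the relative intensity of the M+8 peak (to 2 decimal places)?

1.43

Term probabilities: M 0.2717, M+2 0.4185, M+4 0.2417, M+6 0.0620, M+8 0.0060. Base peak = M+2.
P(M+2) = C(4,1) × 0.722^3 × 0.278^1 = 4 × 0.37636705 × 0.2780 = 0.418520 (base)
P(M+8) = C(4,4) × 0.722^0 × 0.278^4 = 1 × 1.0000 × 0.00597282 = 0.005973
Relative intensity = 0.005973 / 0.418520 × 100 = 1.43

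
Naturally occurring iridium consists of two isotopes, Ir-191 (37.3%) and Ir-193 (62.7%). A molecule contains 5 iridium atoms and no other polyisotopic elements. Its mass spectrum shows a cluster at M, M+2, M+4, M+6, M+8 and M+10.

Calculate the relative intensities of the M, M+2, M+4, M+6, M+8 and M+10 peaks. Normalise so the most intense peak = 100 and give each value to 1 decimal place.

Each Ir atom is independently Ir-191 (p = 0.373) or Ir-193 (q = 0.627); the cluster is the binomial expansion (p + q)^5.
P(M) = 0.373^5 = 0.007220
P(M+2) = 5 × 0.373^4 × 0.627^1 = 0.060684
P(M+4) = 10 × 0.373^3 × 0.627^2 = 0.204015
P(M+6) = 10 × 0.373^2 × 0.627^3 = 0.342942
P(M+8) = 5 × 0.373^1 × 0.627^4 = 0.288237
P(M+10) = 0.627^5 = 0.096903
The M+6 peak is largest (0.342942); scaling to 100 gives 2.1 : 17.7 : 59.5 : 100.0 : 84.0 : 28.3.

2.1 : 17.7 : 59.5 : 100.0 : 84.0 : 28.3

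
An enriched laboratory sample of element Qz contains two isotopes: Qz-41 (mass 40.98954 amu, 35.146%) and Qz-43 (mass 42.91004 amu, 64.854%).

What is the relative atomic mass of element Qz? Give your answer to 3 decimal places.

Average mass = Σ (abundance × isotope mass) = 0.35146 × 40.98954 + 0.64854 × 42.91004
= 14.406184 + 27.828877 = 42.235061 amu

42.235 amu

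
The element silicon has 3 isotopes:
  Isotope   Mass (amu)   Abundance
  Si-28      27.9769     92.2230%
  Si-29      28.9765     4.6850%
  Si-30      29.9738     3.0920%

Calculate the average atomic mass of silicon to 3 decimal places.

Average mass = Σ (abundance × isotope mass) = 0.922230 × 27.9769 + 0.046850 × 28.9765 + 0.030920 × 29.9738
= 25.80114 + 1.35755 + 0.92679 = 28.08548 amu

28.085 amu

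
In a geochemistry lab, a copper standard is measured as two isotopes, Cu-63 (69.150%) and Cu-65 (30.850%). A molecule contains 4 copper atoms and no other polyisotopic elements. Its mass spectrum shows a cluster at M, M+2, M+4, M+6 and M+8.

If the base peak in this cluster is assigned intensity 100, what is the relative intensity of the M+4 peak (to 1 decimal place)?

Binomial terms of (0.69150 + 0.30850)^4: M 0.2286, M+2 0.4080, M+4 0.2731, M+6 0.0812, M+8 0.0091 → M+2 is the base peak.
P(M+2) = C(4,1) × 0.69150^3 × 0.30850^1 = 4 × 0.33065611 × 0.3085 = 0.408030 (base)
P(M+4) = C(4,2) × 0.69150^2 × 0.30850^2 = 6 × 0.47817225 × 0.09517225 = 0.273052
Relative intensity = 0.273052 / 0.408030 × 100 = 66.9

66.9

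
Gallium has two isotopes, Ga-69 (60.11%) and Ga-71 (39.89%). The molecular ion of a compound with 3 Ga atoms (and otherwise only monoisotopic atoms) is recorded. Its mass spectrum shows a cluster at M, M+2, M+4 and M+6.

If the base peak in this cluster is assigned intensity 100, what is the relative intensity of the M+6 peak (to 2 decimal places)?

Term probabilities: M 0.2172, M+2 0.4324, M+4 0.2869, M+6 0.0635. Base peak = M+2.
P(M+2) = C(3,1) × 0.6011^2 × 0.3989^1 = 3 × 0.36132121 × 0.3989 = 0.432393 (base)
P(M+6) = C(3,3) × 0.6011^0 × 0.3989^3 = 1 × 1.0000 × 0.06347345 = 0.063473
Relative intensity = 0.063473 / 0.432393 × 100 = 14.68

14.68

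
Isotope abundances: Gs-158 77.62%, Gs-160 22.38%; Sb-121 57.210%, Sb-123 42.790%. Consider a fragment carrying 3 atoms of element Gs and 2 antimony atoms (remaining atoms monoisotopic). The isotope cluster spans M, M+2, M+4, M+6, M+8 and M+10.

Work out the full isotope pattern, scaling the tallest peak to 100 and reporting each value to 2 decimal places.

42.36 : 100.00 : 89.07 : 37.31 : 7.43 : 0.57

Element Gs pattern (n=3): 0.46764997 : 0.4045094 : 0.11663128 : 0.01120935
Antimony pattern (n=2): 0.32729841 : 0.48960318 : 0.18309841
Convolve the two distributions (both contribute in 2-u steps):
  M: 0.46764997×0.32729841 = 0.153061
  M+2: 0.46764997×0.48960318 + 0.4045094×0.32729841 = 0.361358
  M+4: 0.46764997×0.18309841 + 0.4045094×0.48960318 + 0.11663128×0.32729841 = 0.321848
  M+6: 0.4045094×0.18309841 + 0.11663128×0.48960318 + 0.01120935×0.32729841 = 0.134837
  M+8: 0.11663128×0.18309841 + 0.01120935×0.48960318 = 0.026843
  M+10: 0.01120935×0.18309841 = 0.002052
Scale to base peak (0.361358) = 100: 42.36 : 100.00 : 89.07 : 37.31 : 7.43 : 0.57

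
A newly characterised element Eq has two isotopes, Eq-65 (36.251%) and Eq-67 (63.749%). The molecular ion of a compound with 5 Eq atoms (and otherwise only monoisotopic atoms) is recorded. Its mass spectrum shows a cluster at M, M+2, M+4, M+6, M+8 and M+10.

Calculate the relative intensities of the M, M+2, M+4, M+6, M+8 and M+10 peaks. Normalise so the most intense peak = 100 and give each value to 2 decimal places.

1.84 : 16.17 : 56.87 : 100.00 : 87.93 : 30.92

The 5 Eq atoms are independent, so intensities follow the terms of (0.36251 + 0.63749)^5.
P(M) = 0.36251^5 = 0.006260
P(M+2) = 5 × 0.36251^4 × 0.63749^1 = 0.055046
P(M+4) = 10 × 0.36251^3 × 0.63749^2 = 0.193601
P(M+6) = 10 × 0.36251^2 × 0.63749^3 = 0.340455
P(M+8) = 5 × 0.36251^1 × 0.63749^4 = 0.299353
P(M+10) = 0.63749^5 = 0.105285
The M+6 peak is largest (0.340455); scaling to 100 gives 1.84 : 16.17 : 56.87 : 100.00 : 87.93 : 30.92.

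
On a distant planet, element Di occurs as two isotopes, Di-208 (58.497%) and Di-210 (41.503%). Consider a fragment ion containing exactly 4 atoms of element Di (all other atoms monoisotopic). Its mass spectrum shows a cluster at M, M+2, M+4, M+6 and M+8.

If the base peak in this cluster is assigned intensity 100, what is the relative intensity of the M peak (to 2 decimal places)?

Term probabilities: M 0.1171, M+2 0.3323, M+4 0.3537, M+6 0.1673, M+8 0.0297. Base peak = M+4.
P(M+4) = C(4,2) × 0.58497^2 × 0.41503^2 = 6 × 0.3421899 × 0.1722499 = 0.353653 (base)
P(M) = C(4,0) × 0.58497^4 × 0.41503^0 = 1 × 0.11709393 × 1.0000 = 0.117094
Relative intensity = 0.117094 / 0.353653 × 100 = 33.11

33.11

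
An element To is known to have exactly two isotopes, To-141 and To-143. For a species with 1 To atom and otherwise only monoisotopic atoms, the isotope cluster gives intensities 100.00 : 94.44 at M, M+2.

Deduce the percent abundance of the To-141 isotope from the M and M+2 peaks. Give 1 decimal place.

51.4%

If p is the fraction of To that is To-141, then I(M+2)/I(M) = [C(1,1)·p^0·(1−p)] / p^1 = 1·(1−p)/p = 94.44/100.00 = 0.9444
(1−p)/p = 0.9444/1 = 0.9444  ⇒  p = 1/(1 + 0.9444) = 0.5143
To-141: 51.4%, To-143: 48.6%.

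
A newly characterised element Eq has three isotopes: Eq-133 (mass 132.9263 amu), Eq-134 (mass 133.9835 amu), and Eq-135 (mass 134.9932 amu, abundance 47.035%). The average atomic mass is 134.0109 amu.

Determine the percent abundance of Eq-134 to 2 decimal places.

The remaining 52.965% is split between Eq-133 (fraction x) and Eq-134 (fraction 0.52965 − x).
Substituting: 132.9263x + 133.9835(0.52965 − x) = 70.51684838
(132.9263 − 133.9835)x = -0.447512395  ⇒  x = 0.42330, y = 0.10635
Eq-133: 42.33%, Eq-134: 10.64%.

10.64%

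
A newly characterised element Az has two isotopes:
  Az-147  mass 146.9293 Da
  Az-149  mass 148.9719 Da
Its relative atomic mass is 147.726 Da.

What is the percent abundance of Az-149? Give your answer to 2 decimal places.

39.00%

Let x be the fractional abundance of Az-147; then Az-149 has abundance 1 − x.
146.9293·x + 148.9719·(1 − x) = 147.726
(146.9293 − 148.9719)·x = 147.726 − 148.9719
x = -1.2459 / -2.0426 = 0.60996 → 61.00% Az-147, 39.00% Az-149.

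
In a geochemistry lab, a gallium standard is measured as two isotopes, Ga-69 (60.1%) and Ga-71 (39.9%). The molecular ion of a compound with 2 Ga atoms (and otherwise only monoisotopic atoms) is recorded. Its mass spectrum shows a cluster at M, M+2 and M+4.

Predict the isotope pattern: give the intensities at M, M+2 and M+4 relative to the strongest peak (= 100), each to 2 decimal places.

75.31 : 100.00 : 33.19

Expanding (0.601 + 0.399)^2:
P(M) = 0.601^2 = 0.361201
P(M+2) = 2 × 0.601^1 × 0.399^1 = 0.479598
P(M+4) = 0.399^2 = 0.159201
The M+2 peak is largest (0.479598); scaling to 100 gives 75.31 : 100.00 : 33.19.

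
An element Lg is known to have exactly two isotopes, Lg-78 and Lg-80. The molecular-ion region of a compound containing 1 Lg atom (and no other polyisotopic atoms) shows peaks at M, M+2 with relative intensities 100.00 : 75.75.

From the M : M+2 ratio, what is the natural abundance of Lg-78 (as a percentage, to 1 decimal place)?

56.9%

If p is the fraction of Lg that is Lg-78, then I(M+2)/I(M) = [C(1,1)·p^0·(1−p)] / p^1 = 1·(1−p)/p = 75.75/100.00 = 0.7575
(1−p)/p = 0.7575/1 = 0.7575  ⇒  p = 1/(1 + 0.7575) = 0.5690
Lg-78: 56.9%, Lg-80: 43.1%.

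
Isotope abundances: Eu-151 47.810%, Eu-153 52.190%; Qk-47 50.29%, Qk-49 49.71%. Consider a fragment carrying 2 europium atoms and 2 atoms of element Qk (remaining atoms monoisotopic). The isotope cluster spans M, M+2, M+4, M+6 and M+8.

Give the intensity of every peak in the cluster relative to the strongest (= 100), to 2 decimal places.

15.42 : 64.15 : 100.00 : 69.22 : 17.95

Europium pattern (n=2): 0.22857961 : 0.49904078 : 0.27237961
Element Qk pattern (n=2): 0.25290841 : 0.49998318 : 0.24710841
Convolve the two distributions (both contribute in 2-u steps):
  M: 0.22857961×0.25290841 = 0.057810
  M+2: 0.22857961×0.49998318 + 0.49904078×0.25290841 = 0.240498
  M+4: 0.22857961×0.24710841 + 0.49904078×0.49998318 + 0.27237961×0.25290841 = 0.374883
  M+6: 0.49904078×0.24710841 + 0.27237961×0.49998318 = 0.259502
  M+8: 0.27237961×0.24710841 = 0.067307
Scale to base peak (0.374883) = 100: 15.42 : 64.15 : 100.00 : 69.22 : 17.95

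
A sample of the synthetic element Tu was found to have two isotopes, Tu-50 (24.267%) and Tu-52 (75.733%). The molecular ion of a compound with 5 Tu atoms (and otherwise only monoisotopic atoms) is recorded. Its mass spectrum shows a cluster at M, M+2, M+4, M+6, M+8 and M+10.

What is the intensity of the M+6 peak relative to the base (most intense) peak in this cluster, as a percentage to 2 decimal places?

64.09%

Term probabilities: M 0.0008, M+2 0.0131, M+4 0.0820, M+6 0.2558, M+8 0.3991, M+10 0.2491. Base peak = M+8.
P(M+8) = C(5,4) × 0.24267^1 × 0.75733^4 = 5 × 0.24267 × 0.32895814 = 0.399141 (base)
P(M+6) = C(5,3) × 0.24267^2 × 0.75733^3 = 10 × 0.05888873 × 0.43436566 = 0.255792
Relative intensity = 0.255792 / 0.399141 × 100 = 64.09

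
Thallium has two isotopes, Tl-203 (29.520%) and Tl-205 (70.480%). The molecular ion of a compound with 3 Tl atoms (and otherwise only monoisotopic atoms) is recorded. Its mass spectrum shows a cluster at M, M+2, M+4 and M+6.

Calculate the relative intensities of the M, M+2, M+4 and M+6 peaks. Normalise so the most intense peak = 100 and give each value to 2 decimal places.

Each Tl atom is independently Tl-203 (p = 0.29520) or Tl-205 (q = 0.70480); the cluster is the binomial expansion (p + q)^3.
P(M) = 0.29520^3 = 0.025725
P(M+2) = 3 × 0.29520^2 × 0.70480^1 = 0.184255
P(M+4) = 3 × 0.29520^1 × 0.70480^2 = 0.439916
P(M+6) = 0.70480^3 = 0.350104
The M+4 peak is largest (0.439916); scaling to 100 gives 5.85 : 41.88 : 100.00 : 79.58.

5.85 : 41.88 : 100.00 : 79.58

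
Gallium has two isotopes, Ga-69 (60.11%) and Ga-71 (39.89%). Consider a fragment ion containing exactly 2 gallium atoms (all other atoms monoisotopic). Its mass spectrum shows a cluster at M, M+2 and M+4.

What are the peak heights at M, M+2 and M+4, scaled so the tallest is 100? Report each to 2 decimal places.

75.34 : 100.00 : 33.18

Each Ga atom is independently Ga-69 (p = 0.6011) or Ga-71 (q = 0.3989); the cluster is the binomial expansion (p + q)^2.
P(M) = 0.6011^2 = 0.361321
P(M+2) = 2 × 0.6011^1 × 0.3989^1 = 0.479558
P(M+4) = 0.3989^2 = 0.159121
The M+2 peak is largest (0.479558); scaling to 100 gives 75.34 : 100.00 : 33.18.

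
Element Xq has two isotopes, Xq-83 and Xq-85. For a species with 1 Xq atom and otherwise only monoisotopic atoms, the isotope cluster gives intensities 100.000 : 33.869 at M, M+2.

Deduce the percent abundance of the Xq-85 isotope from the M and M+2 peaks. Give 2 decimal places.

Let p = fractional abundance of Xq-83. I(M+2)/I(M) = [C(1,1)·p^0·(1−p)] / p^1 = 1·(1−p)/p = 33.869/100.000 = 0.3387
(1−p)/p = 0.3387/1 = 0.3387  ⇒  p = 1/(1 + 0.3387) = 0.7470
Xq-83: 74.70%, Xq-85: 25.30%.

25.30%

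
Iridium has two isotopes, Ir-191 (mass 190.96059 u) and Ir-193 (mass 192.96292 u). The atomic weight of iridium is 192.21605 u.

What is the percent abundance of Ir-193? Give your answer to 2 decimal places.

Let x be the fractional abundance of Ir-191; then Ir-193 has abundance 1 − x.
190.96059·x + 192.96292·(1 − x) = 192.21605
(190.96059 − 192.96292)·x = 192.21605 − 192.96292
x = -0.74687 / -2.00233 = 0.37300 → 37.30% Ir-191, 62.70% Ir-193.

62.70%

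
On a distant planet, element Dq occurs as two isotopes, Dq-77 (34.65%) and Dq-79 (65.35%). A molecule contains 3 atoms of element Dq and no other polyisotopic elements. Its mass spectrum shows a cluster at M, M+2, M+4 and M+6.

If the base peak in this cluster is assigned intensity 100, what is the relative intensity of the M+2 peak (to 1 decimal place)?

53.0

Term probabilities: M 0.0416, M+2 0.2354, M+4 0.4439, M+6 0.2791. Base peak = M+4.
P(M+4) = C(3,2) × 0.3465^1 × 0.6535^2 = 3 × 0.3465 × 0.42706225 = 0.443931 (base)
P(M+2) = C(3,1) × 0.3465^2 × 0.6535^1 = 3 × 0.12006225 × 0.6535 = 0.235382
Relative intensity = 0.235382 / 0.443931 × 100 = 53.0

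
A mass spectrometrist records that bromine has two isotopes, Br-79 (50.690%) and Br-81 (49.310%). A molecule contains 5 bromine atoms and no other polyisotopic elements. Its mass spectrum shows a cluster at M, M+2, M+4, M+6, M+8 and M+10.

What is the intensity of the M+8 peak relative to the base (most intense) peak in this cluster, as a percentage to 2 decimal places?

47.31%

Binomial terms of (0.50690 + 0.49310)^5: M 0.0335, M+2 0.1628, M+4 0.3167, M+6 0.3081, M+8 0.1498, M+10 0.0292 → M+4 is the base peak.
P(M+4) = C(5,2) × 0.50690^3 × 0.49310^2 = 10 × 0.13024674 × 0.24314761 = 0.316692 (base)
P(M+8) = C(5,4) × 0.50690^1 × 0.49310^4 = 5 × 0.5069 × 0.05912076 = 0.149842
Relative intensity = 0.149842 / 0.316692 × 100 = 47.31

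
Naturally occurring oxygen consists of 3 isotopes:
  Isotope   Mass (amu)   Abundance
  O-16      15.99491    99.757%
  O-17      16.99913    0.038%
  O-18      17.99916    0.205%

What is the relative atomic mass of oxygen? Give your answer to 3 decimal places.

Ar = Σ fᵢ·mᵢ = 0.99757 × 15.99491 + 0.00038 × 16.99913 + 0.00205 × 17.99916
= 15.956042 + 0.006460 + 0.036898 = 15.999400 amu

15.999 amu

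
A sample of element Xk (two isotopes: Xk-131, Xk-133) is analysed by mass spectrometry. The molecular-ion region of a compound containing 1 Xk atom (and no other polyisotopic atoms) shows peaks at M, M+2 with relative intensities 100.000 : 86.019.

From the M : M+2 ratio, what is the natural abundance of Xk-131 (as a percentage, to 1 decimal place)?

If p is the fraction of Xk that is Xk-131, then I(M+2)/I(M) = [C(1,1)·p^0·(1−p)] / p^1 = 1·(1−p)/p = 86.019/100.000 = 0.8602
(1−p)/p = 0.8602/1 = 0.8602  ⇒  p = 1/(1 + 0.8602) = 0.5376
Xk-131: 53.8%, Xk-133: 46.2%.

53.8%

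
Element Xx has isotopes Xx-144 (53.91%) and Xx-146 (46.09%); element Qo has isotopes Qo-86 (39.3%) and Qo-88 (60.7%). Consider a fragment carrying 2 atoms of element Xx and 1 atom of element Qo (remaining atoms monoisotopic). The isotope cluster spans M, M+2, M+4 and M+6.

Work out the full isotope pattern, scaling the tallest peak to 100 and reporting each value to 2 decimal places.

29.66 : 96.52 : 100.00 : 33.48

Element Xx pattern (n=2): 0.29062881 : 0.49694238 : 0.21242881
Element Qo pattern (n=1): 0.3930 : 0.6070
Convolve the two distributions (both contribute in 2-u steps):
  M: 0.29062881×0.3930 = 0.114217
  M+2: 0.29062881×0.6070 + 0.49694238×0.3930 = 0.371710
  M+4: 0.49694238×0.6070 + 0.21242881×0.3930 = 0.385129
  M+6: 0.21242881×0.6070 = 0.128944
Scale to base peak (0.385129) = 100: 29.66 : 96.52 : 100.00 : 33.48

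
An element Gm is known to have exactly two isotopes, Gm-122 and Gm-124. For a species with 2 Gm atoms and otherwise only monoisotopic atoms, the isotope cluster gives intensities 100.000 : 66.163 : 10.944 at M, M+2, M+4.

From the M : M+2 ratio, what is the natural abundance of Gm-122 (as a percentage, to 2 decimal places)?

If p is the fraction of Gm that is Gm-122, then I(M+2)/I(M) = [C(2,1)·p^1·(1−p)] / p^2 = 2·(1−p)/p = 66.163/100.000 = 0.6616
(1−p)/p = 0.6616/2 = 0.3308  ⇒  p = 1/(1 + 0.3308) = 0.7514
Gm-122: 75.14%, Gm-124: 24.86%.

75.14%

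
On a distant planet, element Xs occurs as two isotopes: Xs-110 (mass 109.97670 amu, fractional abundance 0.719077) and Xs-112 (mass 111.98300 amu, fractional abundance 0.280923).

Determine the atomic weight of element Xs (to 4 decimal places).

Weight each isotope mass by its fractional abundance: 0.719077 × 109.97670 + 0.280923 × 111.98300
= 79.081716 + 31.458600 = 110.540316 amu

110.5403 amu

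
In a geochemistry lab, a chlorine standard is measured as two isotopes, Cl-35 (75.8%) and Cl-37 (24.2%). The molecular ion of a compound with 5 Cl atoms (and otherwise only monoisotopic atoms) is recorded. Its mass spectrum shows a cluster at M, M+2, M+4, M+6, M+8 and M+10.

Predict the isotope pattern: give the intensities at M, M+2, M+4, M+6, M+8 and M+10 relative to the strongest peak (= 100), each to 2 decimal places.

Each Cl atom is independently Cl-35 (p = 0.758) or Cl-37 (q = 0.242); the cluster is the binomial expansion (p + q)^5.
P(M) = 0.758^5 = 0.250234
P(M+2) = 5 × 0.758^4 × 0.242^1 = 0.399450
P(M+4) = 10 × 0.758^3 × 0.242^2 = 0.255058
P(M+6) = 10 × 0.758^2 × 0.242^3 = 0.081430
P(M+8) = 5 × 0.758^1 × 0.242^4 = 0.012999
P(M+10) = 0.242^5 = 0.000830
The M+2 peak is largest (0.399450); scaling to 100 gives 62.64 : 100.00 : 63.85 : 20.39 : 3.25 : 0.21.

62.64 : 100.00 : 63.85 : 20.39 : 3.25 : 0.21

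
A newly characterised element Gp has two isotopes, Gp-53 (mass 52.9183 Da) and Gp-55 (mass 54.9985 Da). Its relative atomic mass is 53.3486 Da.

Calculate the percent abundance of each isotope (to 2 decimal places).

Gp-53: 79.31%, Gp-55: 20.69%

Let x be the fractional abundance of Gp-53; then Gp-55 has abundance 1 − x.
52.9183·x + 54.9985·(1 − x) = 53.3486
(52.9183 − 54.9985)·x = 53.3486 − 54.9985
x = -1.6499 / -2.0802 = 0.79314 → 79.31% Gp-53, 20.69% Gp-55.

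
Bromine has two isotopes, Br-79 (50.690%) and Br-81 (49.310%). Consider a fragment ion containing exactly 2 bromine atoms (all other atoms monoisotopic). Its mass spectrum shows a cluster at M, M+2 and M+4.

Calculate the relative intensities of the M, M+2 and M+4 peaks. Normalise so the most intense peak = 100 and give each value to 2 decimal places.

51.40 : 100.00 : 48.64

Each Br atom is independently Br-79 (p = 0.50690) or Br-81 (q = 0.49310); the cluster is the binomial expansion (p + q)^2.
P(M) = 0.50690^2 = 0.256948
P(M+2) = 2 × 0.50690^1 × 0.49310^1 = 0.499905
P(M+4) = 0.49310^2 = 0.243148
The M+2 peak is largest (0.499905); scaling to 100 gives 51.40 : 100.00 : 48.64.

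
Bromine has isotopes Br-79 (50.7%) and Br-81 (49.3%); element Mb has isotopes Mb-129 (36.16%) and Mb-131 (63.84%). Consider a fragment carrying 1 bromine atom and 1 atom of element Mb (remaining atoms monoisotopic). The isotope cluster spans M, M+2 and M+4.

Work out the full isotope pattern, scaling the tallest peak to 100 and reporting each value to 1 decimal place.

Bromine pattern (n=1): 0.5070 : 0.4930
Element Mb pattern (n=1): 0.3616 : 0.6384
Convolve the two distributions (both contribute in 2-u steps):
  M: 0.5070×0.3616 = 0.183331
  M+2: 0.5070×0.6384 + 0.4930×0.3616 = 0.501938
  M+4: 0.4930×0.6384 = 0.314731
Scale to base peak (0.501938) = 100: 36.5 : 100.0 : 62.7

36.5 : 100.0 : 62.7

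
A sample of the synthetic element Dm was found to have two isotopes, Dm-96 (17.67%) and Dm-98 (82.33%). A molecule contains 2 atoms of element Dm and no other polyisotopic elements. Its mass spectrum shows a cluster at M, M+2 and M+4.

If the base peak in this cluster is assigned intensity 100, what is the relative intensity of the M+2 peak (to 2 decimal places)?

Term probabilities: M 0.0312, M+2 0.2910, M+4 0.6778. Base peak = M+4.
P(M+4) = C(2,2) × 0.1767^0 × 0.8233^2 = 1 × 1.0000 × 0.67782289 = 0.677823 (base)
P(M+2) = C(2,1) × 0.1767^1 × 0.8233^1 = 2 × 0.1767 × 0.8233 = 0.290954
Relative intensity = 0.290954 / 0.677823 × 100 = 42.92

42.92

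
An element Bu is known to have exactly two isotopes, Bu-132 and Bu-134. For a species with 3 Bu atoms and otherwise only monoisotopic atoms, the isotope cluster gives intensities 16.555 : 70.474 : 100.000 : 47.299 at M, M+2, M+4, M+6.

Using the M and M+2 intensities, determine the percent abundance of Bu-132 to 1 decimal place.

41.3%

If p is the fraction of Bu that is Bu-132, then I(M+2)/I(M) = [C(3,1)·p^2·(1−p)] / p^3 = 3·(1−p)/p = 70.474/16.555 = 4.2570
(1−p)/p = 4.2570/3 = 1.4190  ⇒  p = 1/(1 + 1.4190) = 0.4134
Bu-132: 41.3%, Bu-134: 58.7%.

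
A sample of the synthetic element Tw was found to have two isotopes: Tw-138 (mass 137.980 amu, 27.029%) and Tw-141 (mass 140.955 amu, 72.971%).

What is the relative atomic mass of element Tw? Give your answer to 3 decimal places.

Average mass = Σ (abundance × isotope mass) = 0.27029 × 137.980 + 0.72971 × 140.955
= 37.2946 + 102.8563 = 140.1509 amu

140.151 amu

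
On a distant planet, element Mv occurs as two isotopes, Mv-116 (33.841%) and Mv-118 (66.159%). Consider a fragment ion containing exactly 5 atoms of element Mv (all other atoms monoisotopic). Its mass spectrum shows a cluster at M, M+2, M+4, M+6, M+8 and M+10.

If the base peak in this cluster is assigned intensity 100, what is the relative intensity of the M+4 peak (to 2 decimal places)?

Term probabilities: M 0.0044, M+2 0.0434, M+4 0.1696, M+6 0.3316, M+8 0.3242, M+10 0.1267. Base peak = M+6.
P(M+6) = C(5,3) × 0.33841^2 × 0.66159^3 = 10 × 0.11452133 × 0.28957882 = 0.331630 (base)
P(M+4) = C(5,2) × 0.33841^3 × 0.66159^2 = 10 × 0.03875516 × 0.43770133 = 0.169632
Relative intensity = 0.169632 / 0.331630 × 100 = 51.15

51.15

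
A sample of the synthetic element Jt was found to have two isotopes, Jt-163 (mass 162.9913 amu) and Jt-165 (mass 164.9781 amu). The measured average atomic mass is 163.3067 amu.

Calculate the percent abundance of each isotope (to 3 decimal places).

Writing the weighted mean with unknown fraction x of Jt-163:
162.9913·x + 164.9781·(1 − x) = 163.3067
(162.9913 − 164.9781)·x = 163.3067 − 164.9781
x = -1.6714 / -1.9868 = 0.84125 → 84.125% Jt-163, 15.875% Jt-165.

Jt-163: 84.125%, Jt-165: 15.875%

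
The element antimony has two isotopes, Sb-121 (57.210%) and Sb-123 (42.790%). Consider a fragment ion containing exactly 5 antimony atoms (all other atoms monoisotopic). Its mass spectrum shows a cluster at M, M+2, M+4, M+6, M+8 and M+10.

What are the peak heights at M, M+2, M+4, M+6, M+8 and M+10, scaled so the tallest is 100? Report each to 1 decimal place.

Expanding (0.57210 + 0.42790)^5:
P(M) = 0.57210^5 = 0.061286
P(M+2) = 5 × 0.57210^4 × 0.42790^1 = 0.229192
P(M+4) = 10 × 0.57210^3 × 0.42790^2 = 0.342847
P(M+6) = 10 × 0.57210^2 × 0.42790^3 = 0.256431
P(M+8) = 5 × 0.57210^1 × 0.42790^4 = 0.095898
P(M+10) = 0.42790^5 = 0.014345
The M+4 peak is largest (0.342847); scaling to 100 gives 17.9 : 66.8 : 100.0 : 74.8 : 28.0 : 4.2.

17.9 : 66.8 : 100.0 : 74.8 : 28.0 : 4.2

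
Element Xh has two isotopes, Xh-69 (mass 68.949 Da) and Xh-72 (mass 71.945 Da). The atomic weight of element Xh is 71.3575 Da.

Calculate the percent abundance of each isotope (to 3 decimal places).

Writing the weighted mean with unknown fraction x of Xh-69:
68.949·x + 71.945·(1 − x) = 71.3575
(68.949 − 71.945)·x = 71.3575 − 71.945
x = -0.5875 / -2.996 = 0.19609 → 19.609% Xh-69, 80.391% Xh-72.

Xh-69: 19.609%, Xh-72: 80.391%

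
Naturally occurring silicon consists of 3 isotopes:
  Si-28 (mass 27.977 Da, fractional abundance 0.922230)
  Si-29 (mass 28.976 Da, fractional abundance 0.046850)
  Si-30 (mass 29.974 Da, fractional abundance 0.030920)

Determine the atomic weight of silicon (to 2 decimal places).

28.09 Da

Weight each isotope mass by its fractional abundance: 0.922230 × 27.977 + 0.046850 × 28.976 + 0.030920 × 29.974
= 25.8012 + 1.3575 + 0.9268 = 28.0855 Da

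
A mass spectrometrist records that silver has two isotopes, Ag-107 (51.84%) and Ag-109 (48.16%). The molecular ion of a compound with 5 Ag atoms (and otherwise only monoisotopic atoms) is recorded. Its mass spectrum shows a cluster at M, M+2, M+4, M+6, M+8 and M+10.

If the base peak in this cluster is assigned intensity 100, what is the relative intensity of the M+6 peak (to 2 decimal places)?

Binomial terms of (0.5184 + 0.4816)^5: M 0.0374, M+2 0.1739, M+4 0.3231, M+6 0.3002, M+8 0.1394, M+10 0.0259 → M+4 is the base peak.
P(M+4) = C(5,2) × 0.5184^3 × 0.4816^2 = 10 × 0.13931407 × 0.23193856 = 0.323123 (base)
P(M+6) = C(5,3) × 0.5184^2 × 0.4816^3 = 10 × 0.26873856 × 0.11170161 = 0.300185
Relative intensity = 0.300185 / 0.323123 × 100 = 92.90

92.90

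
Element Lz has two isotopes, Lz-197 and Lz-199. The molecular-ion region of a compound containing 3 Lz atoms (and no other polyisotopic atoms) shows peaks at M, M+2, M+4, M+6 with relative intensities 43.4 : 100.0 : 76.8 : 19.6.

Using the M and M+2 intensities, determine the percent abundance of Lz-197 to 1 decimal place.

Write p for the Lz-197 fraction. I(M+2)/I(M) = [C(3,1)·p^2·(1−p)] / p^3 = 3·(1−p)/p = 100.0/43.4 = 2.3041
(1−p)/p = 2.3041/3 = 0.7680  ⇒  p = 1/(1 + 0.7680) = 0.5656
Lz-197: 56.6%, Lz-199: 43.4%.

56.6%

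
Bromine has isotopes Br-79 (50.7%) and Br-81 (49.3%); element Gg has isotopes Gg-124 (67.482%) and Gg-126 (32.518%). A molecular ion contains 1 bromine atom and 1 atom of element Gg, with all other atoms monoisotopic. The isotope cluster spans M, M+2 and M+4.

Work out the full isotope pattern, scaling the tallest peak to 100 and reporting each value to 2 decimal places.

68.76 : 100.00 : 32.22

Bromine pattern (n=1): 0.5070 : 0.4930
Element Gg pattern (n=1): 0.67482 : 0.32518
Convolve the two distributions (both contribute in 2-u steps):
  M: 0.5070×0.67482 = 0.342134
  M+2: 0.5070×0.32518 + 0.4930×0.67482 = 0.497553
  M+4: 0.4930×0.32518 = 0.160314
Scale to base peak (0.497553) = 100: 68.76 : 100.00 : 32.22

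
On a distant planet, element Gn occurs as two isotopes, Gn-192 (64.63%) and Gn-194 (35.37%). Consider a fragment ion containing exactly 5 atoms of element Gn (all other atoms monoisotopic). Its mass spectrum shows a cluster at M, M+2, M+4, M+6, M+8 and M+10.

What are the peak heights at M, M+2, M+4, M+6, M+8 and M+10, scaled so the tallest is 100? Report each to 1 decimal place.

33.4 : 91.4 : 100.0 : 54.7 : 15.0 : 1.6

Expanding (0.6463 + 0.3537)^5:
P(M) = 0.6463^5 = 0.112764
P(M+2) = 5 × 0.6463^4 × 0.3537^1 = 0.308561
P(M+4) = 10 × 0.6463^3 × 0.3537^2 = 0.337732
P(M+6) = 10 × 0.6463^2 × 0.3537^3 = 0.184830
P(M+8) = 5 × 0.6463^1 × 0.3537^4 = 0.050576
P(M+10) = 0.3537^5 = 0.005536
The M+4 peak is largest (0.337732); scaling to 100 gives 33.4 : 91.4 : 100.0 : 54.7 : 15.0 : 1.6.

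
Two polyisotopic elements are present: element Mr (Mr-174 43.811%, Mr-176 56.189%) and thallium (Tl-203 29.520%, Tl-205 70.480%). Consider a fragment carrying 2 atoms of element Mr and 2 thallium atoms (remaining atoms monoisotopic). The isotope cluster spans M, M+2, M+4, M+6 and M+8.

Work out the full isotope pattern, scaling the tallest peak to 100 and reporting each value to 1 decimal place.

Element Mr pattern (n=2): 0.19194037 : 0.49233926 : 0.31572037
Thallium pattern (n=2): 0.08714304 : 0.41611392 : 0.49674304
Convolve the two distributions (both contribute in 2-u steps):
  M: 0.19194037×0.08714304 = 0.016726
  M+2: 0.19194037×0.41611392 + 0.49233926×0.08714304 = 0.122773
  M+4: 0.19194037×0.49674304 + 0.49233926×0.41611392 + 0.31572037×0.08714304 = 0.327727
  M+6: 0.49233926×0.49674304 + 0.31572037×0.41611392 = 0.375942
  M+8: 0.31572037×0.49674304 = 0.156832
Scale to base peak (0.375942) = 100: 4.4 : 32.7 : 87.2 : 100.0 : 41.7

4.4 : 32.7 : 87.2 : 100.0 : 41.7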